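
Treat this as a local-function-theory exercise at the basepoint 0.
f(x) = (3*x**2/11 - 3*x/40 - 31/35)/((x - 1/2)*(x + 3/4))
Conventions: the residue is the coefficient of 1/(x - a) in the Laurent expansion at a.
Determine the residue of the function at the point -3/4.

At the order-1 pole -3/4 set g(x) = (x - (-3/4))*f(x) = (3*x**2/11 - 3*x/40 - 31/35)/(x - 1/2).
Simple pole: residue = g(a) at a = -3/4, which is 8329/15400.

The residue is 8329/15400.


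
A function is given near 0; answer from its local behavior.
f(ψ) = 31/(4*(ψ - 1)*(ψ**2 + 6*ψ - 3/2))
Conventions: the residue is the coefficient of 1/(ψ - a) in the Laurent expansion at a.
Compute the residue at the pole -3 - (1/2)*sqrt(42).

The factor ψ**2 + 6*ψ - 3/2 splits as (ψ - a)(ψ - a') with a = -3 - (1/2)*sqrt(42), a' = -3 + (1/2)*sqrt(42). At the order-1 pole a set g(ψ) = (ψ - a)*f(ψ) = [31/(4*(ψ - 1))] / (ψ - a').
Simple pole: residue = g(a) at a = -3 - (1/2)*sqrt(42), which is -31/44 + (31/231)*sqrt(42).

The residue is -31/44 + (31/231)*sqrt(42).


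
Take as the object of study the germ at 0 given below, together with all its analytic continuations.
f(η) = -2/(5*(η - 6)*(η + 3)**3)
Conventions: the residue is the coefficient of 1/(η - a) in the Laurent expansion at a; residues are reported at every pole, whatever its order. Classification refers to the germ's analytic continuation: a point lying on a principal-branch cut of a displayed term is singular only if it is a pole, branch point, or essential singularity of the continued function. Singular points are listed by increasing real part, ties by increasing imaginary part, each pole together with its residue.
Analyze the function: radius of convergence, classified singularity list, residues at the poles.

Denominator factor (η + 3)^3: pole of order 3 at -3, modulus 3.
Denominator factor (η - 6): pole of order 1 at 6, modulus 6.
The radius of convergence is the smallest modulus among the singular points: 3.
At the order-3 pole -3 set g(η) = (η - (-3))^3*f(η) = -2/(5*(η - 6)).
Order-3 pole: residue = g''(a)/2; g''(-3) = 4/3645, so the residue is 2/3645.
At the order-1 pole 6 set g(η) = (η - (6))*f(η) = -2/(5*(η + 3)**3).
Simple pole: residue = g(a) at a = 6, which is -2/3645.
List the singular points by increasing real part (a conjugate pair: the negative imaginary part first).

Radius of convergence at 0: 3.
At -3: a pole of order 3; residue 2/3645.
At 6: a pole of order 1; residue -2/3645.


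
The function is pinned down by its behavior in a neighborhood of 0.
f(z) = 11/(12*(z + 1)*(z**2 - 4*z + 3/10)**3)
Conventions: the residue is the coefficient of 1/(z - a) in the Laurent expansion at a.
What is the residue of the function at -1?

At the order-1 pole -1 set g(z) = (z - (-1))*f(z) = 11/(12*(z**2 - 4*z + 3/10)**3).
Simple pole: residue = g(a) at a = -1, which is 2750/446631.

The residue is 2750/446631.


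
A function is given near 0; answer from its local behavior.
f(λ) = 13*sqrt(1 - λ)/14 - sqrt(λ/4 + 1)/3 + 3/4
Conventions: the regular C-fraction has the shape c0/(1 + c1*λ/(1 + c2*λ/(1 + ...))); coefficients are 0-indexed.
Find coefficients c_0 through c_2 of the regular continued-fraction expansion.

The regular C-fraction coefficients are [113/84, 85/226, -18453/30736].

Taylor coefficients (expand at 0): a_0 = 113/84, a_1 = -85/168, a_2 = -305/2688.
c0 = a_0 = 113/84. Peel one level at a time: if S = 1 + c*λ/S' with S'(0) = 1, then c is the λ-coefficient of S and S' = c*λ/(S - 1).
S_1 = c0/f = 1 + (85/226)*λ + (92265/408608)*λ^2 + ...; c1 = 85/226.
S_2 = c1*λ/(S_1 - 1) = 1 + (-18453/30736)*λ + ...; c2 = -18453/30736.


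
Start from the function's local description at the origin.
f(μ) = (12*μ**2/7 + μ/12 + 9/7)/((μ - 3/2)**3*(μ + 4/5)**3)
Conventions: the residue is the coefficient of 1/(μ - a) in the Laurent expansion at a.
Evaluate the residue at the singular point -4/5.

At the order-3 pole -4/5 set g(μ) = (μ - (-4/5))^3*f(μ) = (12*μ**2/7 + μ/12 + 9/7)/(μ - 3/2)**3.
Order-3 pole: residue = g''(a)/2; g''(-4/5) = -923000/6436343, so the residue is -461500/6436343.

The residue is -461500/6436343.


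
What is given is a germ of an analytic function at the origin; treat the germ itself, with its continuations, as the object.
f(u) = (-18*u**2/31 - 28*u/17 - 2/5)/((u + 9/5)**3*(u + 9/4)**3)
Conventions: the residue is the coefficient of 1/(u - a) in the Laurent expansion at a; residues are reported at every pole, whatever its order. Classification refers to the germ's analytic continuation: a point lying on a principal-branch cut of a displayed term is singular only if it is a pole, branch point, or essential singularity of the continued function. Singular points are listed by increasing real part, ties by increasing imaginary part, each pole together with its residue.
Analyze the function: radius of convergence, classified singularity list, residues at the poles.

Radius of convergence at 0: 9/5.
At -9/4: a pole of order 3; residue -1902544000/10372941.
At -9/5: a pole of order 3; residue 1902544000/10372941.

Denominator factor (u + 9/5)^3: pole of order 3 at -9/5, modulus 9/5.
Denominator factor (u + 9/4)^3: pole of order 3 at -9/4, modulus 9/4.
The radius of convergence is the smallest modulus among the singular points: 9/5.
At the order-3 pole -9/4 set g(u) = (u - (-9/4))^3*f(u) = (-18*u**2/31 - 28*u/17 - 2/5)/(u + 9/5)**3.
Order-3 pole: residue = g''(a)/2; g''(-9/4) = -3805088000/10372941, so the residue is -1902544000/10372941.
At the order-3 pole -9/5 set g(u) = (u - (-9/5))^3*f(u) = (-18*u**2/31 - 28*u/17 - 2/5)/(u + 9/4)**3.
Order-3 pole: residue = g''(a)/2; g''(-9/5) = 3805088000/10372941, so the residue is 1902544000/10372941.
List the singular points by increasing real part (a conjugate pair: the negative imaginary part first).


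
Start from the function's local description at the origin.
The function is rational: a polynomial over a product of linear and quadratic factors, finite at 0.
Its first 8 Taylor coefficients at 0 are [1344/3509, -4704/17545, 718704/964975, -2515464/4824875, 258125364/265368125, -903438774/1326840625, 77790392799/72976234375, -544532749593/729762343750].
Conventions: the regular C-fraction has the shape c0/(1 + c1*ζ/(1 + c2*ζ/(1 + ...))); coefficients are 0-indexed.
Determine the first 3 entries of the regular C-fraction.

The regular C-fraction coefficients are [1344/3509, 7/10, 160/77].

Taylor coefficients (read off): a_0 = 1344/3509, a_1 = -4704/17545, a_2 = 718704/964975.
c0 = a_0 = 1344/3509. Peel one level at a time: if S = 1 + c*ζ/S' with S'(0) = 1, then c is the ζ-coefficient of S and S' = c*ζ/(S - 1).
S_1 = c0/f = 1 + (7/10)*ζ + (-16/11)*ζ^2 + ...; c1 = 7/10.
S_2 = c1*ζ/(S_1 - 1) = 1 + (160/77)*ζ + ...; c2 = 160/77.


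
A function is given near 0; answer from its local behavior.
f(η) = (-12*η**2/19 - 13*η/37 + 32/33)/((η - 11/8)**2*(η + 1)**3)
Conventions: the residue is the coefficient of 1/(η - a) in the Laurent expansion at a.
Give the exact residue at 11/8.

At the order-2 pole 11/8 set g(η) = (η - (11/8))^2*f(η) = (-12*η**2/19 - 13*η/37 + 32/33)/(η + 1)**3.
Order-2 pole: residue = g'(a); g'(11/8) = -89859840/1007772293, so the residue is -89859840/1007772293.

The residue is -89859840/1007772293.


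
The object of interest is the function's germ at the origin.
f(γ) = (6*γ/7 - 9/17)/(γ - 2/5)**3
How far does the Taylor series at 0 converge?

The radius of convergence is 2/5.

Denominator factor (γ - 2/5)^3: pole of order 3 at 2/5, modulus 2/5.
The radius of convergence is the smallest modulus among the singular points: 2/5.


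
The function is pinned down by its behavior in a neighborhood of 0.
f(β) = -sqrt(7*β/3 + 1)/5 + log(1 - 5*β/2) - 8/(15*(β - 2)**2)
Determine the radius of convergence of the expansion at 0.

Denominator factor (β - 2)^2: pole of order 2 at 2, modulus 2.
Branch term (1)*log(1 - β/(2/5)): its argument vanishes at β = 2/5, a logarithmic branch point, modulus 2/5.
Branch term (-1/5)*sqrt(1 - β/(-3/7)): its argument vanishes at β = -3/7, a square-root branch point, modulus 3/7.
The radius of convergence is the smallest modulus among the singular points: 2/5.

The radius of convergence is 2/5.


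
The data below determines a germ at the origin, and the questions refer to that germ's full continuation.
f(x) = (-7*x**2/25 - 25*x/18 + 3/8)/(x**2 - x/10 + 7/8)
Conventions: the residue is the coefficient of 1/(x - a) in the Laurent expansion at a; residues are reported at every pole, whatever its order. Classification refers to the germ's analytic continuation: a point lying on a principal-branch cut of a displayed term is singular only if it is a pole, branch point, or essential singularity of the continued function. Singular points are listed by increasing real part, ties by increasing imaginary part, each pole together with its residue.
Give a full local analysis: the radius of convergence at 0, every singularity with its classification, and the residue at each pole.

Radius of convergence at 0: (1/4)*sqrt(14).
At (1/20) - ((1/20)*sqrt(349))*i: a pole of order 1; residue (-797/1125) + ((6178/392625)*sqrt(349))*i.
At (1/20) + ((1/20)*sqrt(349))*i: a pole of order 1; residue (-797/1125) - ((6178/392625)*sqrt(349))*i.

Denominator factor (x**2 - x/10 + 7/8): discriminant -349/100, complex-conjugate roots (1/20) + ((1/20)*sqrt(349))*i and (1/20) - ((1/20)*sqrt(349))*i; poles of order 1, moduli (1/4)*sqrt(14) and (1/4)*sqrt(14).
The radius of convergence is the smallest modulus among the singular points: (1/4)*sqrt(14).
The factor x**2 - x/10 + 7/8 splits as (x - a)(x - a') with a = (1/20) - ((1/20)*sqrt(349))*i, a' = (1/20) + ((1/20)*sqrt(349))*i. At the order-1 pole a set g(x) = (x - a)*f(x) = [-7*x**2/25 - 25*x/18 + 3/8] / (x - a').
Simple pole: residue = g(a) at a = (1/20) - ((1/20)*sqrt(349))*i, which is (-797/1125) + ((6178/392625)*sqrt(349))*i.
The factor x**2 - x/10 + 7/8 splits as (x - a)(x - a') with a = (1/20) + ((1/20)*sqrt(349))*i, a' = (1/20) - ((1/20)*sqrt(349))*i. At the order-1 pole a set g(x) = (x - a)*f(x) = [-7*x**2/25 - 25*x/18 + 3/8] / (x - a').
Simple pole: residue = g(a) at a = (1/20) + ((1/20)*sqrt(349))*i, which is (-797/1125) - ((6178/392625)*sqrt(349))*i.
List the singular points by increasing real part (a conjugate pair: the negative imaginary part first).


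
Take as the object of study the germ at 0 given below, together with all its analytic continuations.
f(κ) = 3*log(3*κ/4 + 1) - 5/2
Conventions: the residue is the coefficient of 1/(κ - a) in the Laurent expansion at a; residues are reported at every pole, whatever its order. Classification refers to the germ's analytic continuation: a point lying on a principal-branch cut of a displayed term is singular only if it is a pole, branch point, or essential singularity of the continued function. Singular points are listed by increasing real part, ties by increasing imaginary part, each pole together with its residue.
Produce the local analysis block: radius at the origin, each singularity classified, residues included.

Branch term (3)*log(1 - κ/(-4/3)): its argument vanishes at κ = -4/3, a logarithmic branch point, modulus 4/3.
The radius of convergence is the smallest modulus among the singular points: 4/3.

Radius of convergence at 0: 4/3.
At -4/3: a logarithmic branch point.


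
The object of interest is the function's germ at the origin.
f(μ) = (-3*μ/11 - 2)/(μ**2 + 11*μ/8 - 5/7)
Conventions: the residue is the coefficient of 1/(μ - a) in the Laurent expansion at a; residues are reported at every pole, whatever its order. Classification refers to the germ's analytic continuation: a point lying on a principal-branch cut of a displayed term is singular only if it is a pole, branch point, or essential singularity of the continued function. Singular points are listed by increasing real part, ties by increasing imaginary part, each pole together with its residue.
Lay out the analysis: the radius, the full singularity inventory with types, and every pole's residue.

Denominator factor (μ**2 + 11*μ/8 - 5/7): discriminant 2127/448, real irrational roots -11/16 + (1/112)*sqrt(14889) and -11/16 - (1/112)*sqrt(14889); poles of order 1, moduli -11/16 + (1/112)*sqrt(14889) and 11/16 + (1/112)*sqrt(14889).
The radius of convergence is the smallest modulus among the singular points: -11/16 + (1/112)*sqrt(14889).
The factor μ**2 + 11*μ/8 - 5/7 splits as (μ - a)(μ - a') with a = -11/16 - (1/112)*sqrt(14889), a' = -11/16 + (1/112)*sqrt(14889). At the order-1 pole a set g(μ) = (μ - a)*f(μ) = [-3*μ/11 - 2] / (μ - a').
Simple pole: residue = g(a) at a = -11/16 - (1/112)*sqrt(14889), which is -3/22 + (29/4254)*sqrt(14889).
The factor μ**2 + 11*μ/8 - 5/7 splits as (μ - a)(μ - a') with a = -11/16 + (1/112)*sqrt(14889), a' = -11/16 - (1/112)*sqrt(14889). At the order-1 pole a set g(μ) = (μ - a)*f(μ) = [-3*μ/11 - 2] / (μ - a').
Simple pole: residue = g(a) at a = -11/16 + (1/112)*sqrt(14889), which is -3/22 - (29/4254)*sqrt(14889).
List the singular points by increasing real part (a conjugate pair: the negative imaginary part first).

Radius of convergence at 0: -11/16 + (1/112)*sqrt(14889).
At -11/16 - (1/112)*sqrt(14889): a pole of order 1; residue -3/22 + (29/4254)*sqrt(14889).
At -11/16 + (1/112)*sqrt(14889): a pole of order 1; residue -3/22 - (29/4254)*sqrt(14889).


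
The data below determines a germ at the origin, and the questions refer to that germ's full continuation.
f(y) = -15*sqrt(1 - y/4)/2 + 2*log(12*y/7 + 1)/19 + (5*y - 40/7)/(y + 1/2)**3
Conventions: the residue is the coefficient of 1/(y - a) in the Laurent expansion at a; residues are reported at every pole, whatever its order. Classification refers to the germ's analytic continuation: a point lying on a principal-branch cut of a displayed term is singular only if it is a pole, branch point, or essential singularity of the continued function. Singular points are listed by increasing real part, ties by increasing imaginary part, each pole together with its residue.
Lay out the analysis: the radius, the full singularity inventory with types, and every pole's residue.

Denominator factor (y + 1/2)^3: pole of order 3 at -1/2, modulus 1/2.
Branch term (-15/2)*sqrt(1 - y/(4)): its argument vanishes at y = 4, a square-root branch point, modulus 4.
Branch term (2/19)*log(1 - y/(-7/12)): its argument vanishes at y = -7/12, a logarithmic branch point, modulus 7/12.
The radius of convergence is the smallest modulus among the singular points: 1/2.
The branch terms are analytic at -1/2 and contribute nothing to the residue; only the rational part matters.
At the order-3 pole -1/2 set g(y) = (y - (-1/2))^3*(rational part) = 5*y - 40/7.
Order-3 pole: residue = g''(a)/2; g''(-1/2) = 0, so the residue is 0.
List the singular points by increasing real part (a conjugate pair: the negative imaginary part first).

Radius of convergence at 0: 1/2.
At -7/12: a logarithmic branch point.
At -1/2: a pole of order 3; residue 0.
At 4: an algebraic (square-root) branch point.


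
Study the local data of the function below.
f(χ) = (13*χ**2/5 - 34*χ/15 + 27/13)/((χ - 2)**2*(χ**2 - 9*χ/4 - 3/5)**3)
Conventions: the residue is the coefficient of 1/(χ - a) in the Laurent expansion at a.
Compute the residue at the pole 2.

At the order-2 pole 2 set g(χ) = (χ - (2))^2*f(χ) = (13*χ**2/5 - 34*χ/15 + 27/13)/(χ**2 - 9*χ/4 - 3/5)**3.
Order-2 pole: residue = g'(a); g'(2) = -19753700/570999, so the residue is -19753700/570999.

The residue is -19753700/570999.


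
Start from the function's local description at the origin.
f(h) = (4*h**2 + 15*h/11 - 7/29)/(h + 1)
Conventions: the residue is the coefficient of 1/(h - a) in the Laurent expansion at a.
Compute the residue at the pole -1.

The residue is 764/319.

At the order-1 pole -1 set g(h) = (h - (-1))*f(h) = 4*h**2 + 15*h/11 - 7/29.
Simple pole: residue = g(a) at a = -1, which is 764/319.


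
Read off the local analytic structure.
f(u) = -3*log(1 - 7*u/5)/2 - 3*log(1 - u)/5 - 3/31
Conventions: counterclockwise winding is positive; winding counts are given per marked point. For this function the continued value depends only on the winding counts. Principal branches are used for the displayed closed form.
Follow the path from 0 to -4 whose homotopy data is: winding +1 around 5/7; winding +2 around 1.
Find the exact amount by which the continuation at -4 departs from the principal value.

Continued minus principal equals -(27/5)*pi*i.

The rational part is single-valued and drops out of the difference; each branch term changes only by its own monodromy.
(-3/2)*log(1 - u/(5/7)): each positive loop around 5/7 adds 2*pi*i to the log, so winding +1 contributes (-3/2)*(1)*2*pi*i = -(3)*pi*i.
(-3/5)*log(1 - u/(1)): each positive loop around 1 adds 2*pi*i to the log, so winding +2 contributes (-3/5)*(2)*2*pi*i = -(12/5)*pi*i.
Summing the contributions at u = -4 gives -(27/5)*pi*i.


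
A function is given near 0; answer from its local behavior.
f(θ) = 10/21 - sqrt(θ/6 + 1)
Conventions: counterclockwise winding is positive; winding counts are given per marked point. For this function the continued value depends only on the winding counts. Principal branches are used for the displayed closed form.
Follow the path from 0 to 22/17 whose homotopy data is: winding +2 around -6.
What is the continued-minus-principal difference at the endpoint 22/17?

The rational part is single-valued and drops out of the difference; each branch term changes only by its own monodromy.
(-1)*sqrt(1 - θ/(-6)): winding +2 is even, the square root returns to the same sheet, contribution 0.
Summing the contributions at θ = 22/17 gives 0.

Continued minus principal equals 0.


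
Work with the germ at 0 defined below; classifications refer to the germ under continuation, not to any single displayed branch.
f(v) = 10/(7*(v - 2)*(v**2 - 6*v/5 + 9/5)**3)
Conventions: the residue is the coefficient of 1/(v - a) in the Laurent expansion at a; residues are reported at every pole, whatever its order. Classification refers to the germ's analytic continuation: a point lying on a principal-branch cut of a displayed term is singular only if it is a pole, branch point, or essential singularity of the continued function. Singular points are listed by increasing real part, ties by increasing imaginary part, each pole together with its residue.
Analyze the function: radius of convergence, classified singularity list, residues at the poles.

Radius of convergence at 0: (3/5)*sqrt(5).
At (3/5) - (6/5)*i: a pole of order 3; residue (-625/34391) - (9225625/101875968)*i.
At (3/5) + (6/5)*i: a pole of order 3; residue (-625/34391) + (9225625/101875968)*i.
At 2: a pole of order 1; residue 1250/34391.

Denominator factor (v**2 - 6*v/5 + 9/5)^3: discriminant -144/25, complex-conjugate roots (3/5) + (6/5)*i and (3/5) - (6/5)*i; poles of order 3, moduli (3/5)*sqrt(5) and (3/5)*sqrt(5).
Denominator factor (v - 2): pole of order 1 at 2, modulus 2.
The radius of convergence is the smallest modulus among the singular points: (3/5)*sqrt(5).
The factor v**2 - 6*v/5 + 9/5 splits as (v - a)(v - a') with a = (3/5) - (6/5)*i, a' = (3/5) + (6/5)*i. At the order-3 pole a set g(v) = (v - a)^3*f(v) = [10/(7*(v - 2))] / (v - a')^3.
Order-3 pole: residue = g''(a)/2; g''((3/5) - (6/5)*i) = (-1250/34391) - (9225625/50937984)*i, so the residue is (-625/34391) - (9225625/101875968)*i.
The factor v**2 - 6*v/5 + 9/5 splits as (v - a)(v - a') with a = (3/5) + (6/5)*i, a' = (3/5) - (6/5)*i. At the order-3 pole a set g(v) = (v - a)^3*f(v) = [10/(7*(v - 2))] / (v - a')^3.
Order-3 pole: residue = g''(a)/2; g''((3/5) + (6/5)*i) = (-1250/34391) + (9225625/50937984)*i, so the residue is (-625/34391) + (9225625/101875968)*i.
At the order-1 pole 2 set g(v) = (v - (2))*f(v) = 10/(7*(v**2 - 6*v/5 + 9/5)**3).
Simple pole: residue = g(a) at a = 2, which is 1250/34391.
List the singular points by increasing real part (a conjugate pair: the negative imaginary part first).


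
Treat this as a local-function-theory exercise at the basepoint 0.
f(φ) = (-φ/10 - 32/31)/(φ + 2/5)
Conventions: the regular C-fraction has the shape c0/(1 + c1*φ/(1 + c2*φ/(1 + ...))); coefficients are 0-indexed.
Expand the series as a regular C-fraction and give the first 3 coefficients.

Taylor coefficients (expand at 0): a_0 = -80/31, a_1 = 769/124, a_2 = -3845/248.
c0 = a_0 = -80/31. Peel one level at a time: if S = 1 + c*φ/S' with S'(0) = 1, then c is the φ-coefficient of S and S' = c*φ/(S - 1).
S_1 = c0/f = 1 + (769/320)*φ + (-23839/102400)*φ^2 + ...; c1 = 769/320.
S_2 = c1*φ/(S_1 - 1) = 1 + (31/320)*φ + ...; c2 = 31/320.

The regular C-fraction coefficients are [-80/31, 769/320, 31/320].


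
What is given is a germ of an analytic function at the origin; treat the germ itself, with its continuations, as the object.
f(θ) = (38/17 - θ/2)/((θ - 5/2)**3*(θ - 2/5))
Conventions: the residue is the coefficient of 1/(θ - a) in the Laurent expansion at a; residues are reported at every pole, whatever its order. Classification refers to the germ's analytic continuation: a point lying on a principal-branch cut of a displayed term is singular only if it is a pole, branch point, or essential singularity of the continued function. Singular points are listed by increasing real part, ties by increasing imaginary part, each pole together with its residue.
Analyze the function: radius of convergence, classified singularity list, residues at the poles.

Radius of convergence at 0: 2/5.
At 2/5: a pole of order 1; residue -34600/157437.
At 5/2: a pole of order 3; residue 34600/157437.

Denominator factor (θ - 2/5): pole of order 1 at 2/5, modulus 2/5.
Denominator factor (θ - 5/2)^3: pole of order 3 at 5/2, modulus 5/2.
The radius of convergence is the smallest modulus among the singular points: 2/5.
At the order-1 pole 2/5 set g(θ) = (θ - (2/5))*f(θ) = (38/17 - θ/2)/(θ - 5/2)**3.
Simple pole: residue = g(a) at a = 2/5, which is -34600/157437.
At the order-3 pole 5/2 set g(θ) = (θ - (5/2))^3*f(θ) = (38/17 - θ/2)/(θ - 2/5).
Order-3 pole: residue = g''(a)/2; g''(5/2) = 69200/157437, so the residue is 34600/157437.
List the singular points by increasing real part (a conjugate pair: the negative imaginary part first).


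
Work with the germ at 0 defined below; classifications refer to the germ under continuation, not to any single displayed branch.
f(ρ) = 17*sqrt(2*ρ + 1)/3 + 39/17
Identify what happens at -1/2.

The point is an algebraic (square-root) branch point.

The term (17/3)*sqrt(1 - ρ/(-1/2)) has argument 1 - -1/2/(-1/2) = 0 at -1/2: a square-root (algebraic, two-sheeted) branch point; the remaining terms are analytic or single-valued there.


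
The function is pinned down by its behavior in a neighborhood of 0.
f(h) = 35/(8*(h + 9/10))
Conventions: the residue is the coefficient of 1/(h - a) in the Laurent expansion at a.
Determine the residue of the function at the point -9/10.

The residue is 35/8.

At the order-1 pole -9/10 set g(h) = (h - (-9/10))*f(h) = 35/8.
Simple pole: residue = g(a) at a = -9/10, which is 35/8.


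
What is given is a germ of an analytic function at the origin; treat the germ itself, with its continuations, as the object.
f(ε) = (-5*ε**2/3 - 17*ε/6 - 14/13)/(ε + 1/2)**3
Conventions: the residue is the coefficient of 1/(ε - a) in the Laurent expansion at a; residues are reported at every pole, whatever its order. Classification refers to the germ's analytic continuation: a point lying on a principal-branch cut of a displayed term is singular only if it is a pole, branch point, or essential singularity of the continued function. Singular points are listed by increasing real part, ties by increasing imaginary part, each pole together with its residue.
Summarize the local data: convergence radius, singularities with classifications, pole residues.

Denominator factor (ε + 1/2)^3: pole of order 3 at -1/2, modulus 1/2.
The radius of convergence is the smallest modulus among the singular points: 1/2.
At the order-3 pole -1/2 set g(ε) = (ε - (-1/2))^3*f(ε) = -5*ε**2/3 - 17*ε/6 - 14/13.
Order-3 pole: residue = g''(a)/2; g''(-1/2) = -10/3, so the residue is -5/3.

Radius of convergence at 0: 1/2.
At -1/2: a pole of order 3; residue -5/3.


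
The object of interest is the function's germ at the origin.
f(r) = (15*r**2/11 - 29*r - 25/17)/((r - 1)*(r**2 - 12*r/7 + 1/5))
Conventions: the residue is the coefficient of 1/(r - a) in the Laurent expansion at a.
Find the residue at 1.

At the order-1 pole 1 set g(r) = (r - (1))*f(r) = (15*r**2/11 - 29*r - 25/17)/(r**2 - 12*r/7 + 1/5).
Simple pole: residue = g(a) at a = 1, which is 190505/3366.

The residue is 190505/3366.


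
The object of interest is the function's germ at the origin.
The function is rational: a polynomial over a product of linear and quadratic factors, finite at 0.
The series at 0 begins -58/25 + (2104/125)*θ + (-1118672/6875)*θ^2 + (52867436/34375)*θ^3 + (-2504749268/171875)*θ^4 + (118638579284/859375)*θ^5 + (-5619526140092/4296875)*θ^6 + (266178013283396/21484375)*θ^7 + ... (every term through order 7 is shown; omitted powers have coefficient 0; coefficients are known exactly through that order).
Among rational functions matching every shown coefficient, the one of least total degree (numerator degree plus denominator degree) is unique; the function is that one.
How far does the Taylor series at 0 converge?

No rational of total degree below 5 reproduces all 8 coefficients; solving the [2/3] Pade equations on them gives f(θ) = (-14*θ**2/11 + 13*θ/5 + 29/15)/((θ - 1)*(θ**2 + 8*θ + 5/6)), whose expansion matches every shown term.
Denominator factor (θ - 1): pole of order 1 at 1, modulus 1.
Denominator factor (θ**2 + 8*θ + 5/6): discriminant 182/3, real irrational roots -4 + (1/6)*sqrt(546) and -4 - (1/6)*sqrt(546); poles of order 1, moduli 4 - (1/6)*sqrt(546) and 4 + (1/6)*sqrt(546).
The radius of convergence is the smallest modulus among the singular points: 4 - (1/6)*sqrt(546).

The radius of convergence is 4 - (1/6)*sqrt(546).


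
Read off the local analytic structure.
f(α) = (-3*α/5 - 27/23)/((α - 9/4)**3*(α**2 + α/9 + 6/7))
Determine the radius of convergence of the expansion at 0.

The radius of convergence is (1/7)*sqrt(42).

Denominator factor (α**2 + α/9 + 6/7): discriminant -1937/567, complex-conjugate roots (-1/18) + ((1/126)*sqrt(13559))*i and (-1/18) - ((1/126)*sqrt(13559))*i; poles of order 1, moduli (1/7)*sqrt(42) and (1/7)*sqrt(42).
Denominator factor (α - 9/4)^3: pole of order 3 at 9/4, modulus 9/4.
The radius of convergence is the smallest modulus among the singular points: (1/7)*sqrt(42).


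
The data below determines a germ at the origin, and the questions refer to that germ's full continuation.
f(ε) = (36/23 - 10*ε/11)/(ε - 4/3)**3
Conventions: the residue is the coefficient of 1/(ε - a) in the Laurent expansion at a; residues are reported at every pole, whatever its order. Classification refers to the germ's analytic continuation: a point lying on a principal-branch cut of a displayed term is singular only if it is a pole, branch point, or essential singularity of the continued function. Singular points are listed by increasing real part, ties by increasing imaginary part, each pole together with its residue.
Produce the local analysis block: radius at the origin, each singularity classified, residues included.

Radius of convergence at 0: 4/3.
At 4/3: a pole of order 3; residue 0.

Denominator factor (ε - 4/3)^3: pole of order 3 at 4/3, modulus 4/3.
The radius of convergence is the smallest modulus among the singular points: 4/3.
At the order-3 pole 4/3 set g(ε) = (ε - (4/3))^3*f(ε) = 36/23 - 10*ε/11.
Order-3 pole: residue = g''(a)/2; g''(4/3) = 0, so the residue is 0.


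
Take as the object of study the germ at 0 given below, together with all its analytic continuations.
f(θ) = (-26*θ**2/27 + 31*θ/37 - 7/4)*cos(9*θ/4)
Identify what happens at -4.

There is no denominator, hence no pole anywhere.
The factor cos(9*θ/4) is entire.
So the germ continues analytically to -4.

The point is a regular point.


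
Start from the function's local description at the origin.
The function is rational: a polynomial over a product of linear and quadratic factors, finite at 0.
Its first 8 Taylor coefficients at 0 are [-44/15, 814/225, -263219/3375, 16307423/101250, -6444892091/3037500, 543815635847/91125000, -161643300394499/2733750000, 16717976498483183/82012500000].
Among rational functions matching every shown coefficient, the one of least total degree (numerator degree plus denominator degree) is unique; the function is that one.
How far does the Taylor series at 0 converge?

The radius of convergence is 2/11.

No rational of total degree below 3 reproduces all 8 coefficients; solving the [0/3] Pade equations on them gives f(γ) = 1/(3*(γ + 2/11)*(γ**2 + 8*γ/3 - 5/8)), whose expansion matches every shown term.
Denominator factor (γ**2 + 8*γ/3 - 5/8): discriminant 173/18, real irrational roots -4/3 + (1/12)*sqrt(346) and -4/3 - (1/12)*sqrt(346); poles of order 1, moduli -4/3 + (1/12)*sqrt(346) and 4/3 + (1/12)*sqrt(346).
Denominator factor (γ + 2/11): pole of order 1 at -2/11, modulus 2/11.
The radius of convergence is the smallest modulus among the singular points: 2/11.


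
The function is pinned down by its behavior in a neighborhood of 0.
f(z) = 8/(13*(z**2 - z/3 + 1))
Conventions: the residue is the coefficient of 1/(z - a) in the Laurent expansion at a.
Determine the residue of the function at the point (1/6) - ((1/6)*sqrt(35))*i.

The factor z**2 - z/3 + 1 splits as (z - a)(z - a') with a = (1/6) - ((1/6)*sqrt(35))*i, a' = (1/6) + ((1/6)*sqrt(35))*i. At the order-1 pole a set g(z) = (z - a)*f(z) = [8/13] / (z - a').
Simple pole: residue = g(a) at a = (1/6) - ((1/6)*sqrt(35))*i, which is ((24/455)*sqrt(35))*i.

The residue is ((24/455)*sqrt(35))*i.


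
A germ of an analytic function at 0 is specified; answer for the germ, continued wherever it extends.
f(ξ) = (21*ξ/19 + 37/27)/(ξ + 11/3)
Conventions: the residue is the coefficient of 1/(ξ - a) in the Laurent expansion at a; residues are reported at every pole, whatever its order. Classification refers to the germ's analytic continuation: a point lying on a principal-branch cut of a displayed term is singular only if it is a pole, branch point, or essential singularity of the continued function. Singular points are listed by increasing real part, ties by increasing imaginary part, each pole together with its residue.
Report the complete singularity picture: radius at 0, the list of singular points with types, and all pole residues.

Radius of convergence at 0: 11/3.
At -11/3: a pole of order 1; residue -1376/513.

Denominator factor (ξ + 11/3): pole of order 1 at -11/3, modulus 11/3.
The radius of convergence is the smallest modulus among the singular points: 11/3.
At the order-1 pole -11/3 set g(ξ) = (ξ - (-11/3))*f(ξ) = 21*ξ/19 + 37/27.
Simple pole: residue = g(a) at a = -11/3, which is -1376/513.


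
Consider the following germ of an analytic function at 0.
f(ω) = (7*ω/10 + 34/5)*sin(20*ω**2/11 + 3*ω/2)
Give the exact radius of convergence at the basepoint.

The radius of convergence is infinite.

The factor sin(20*ω**2/11 + 3*ω/2) is entire and contributes no finite singular point.
The polynomial part has no poles.
No finite singular points: the Taylor series at 0 converges everywhere.


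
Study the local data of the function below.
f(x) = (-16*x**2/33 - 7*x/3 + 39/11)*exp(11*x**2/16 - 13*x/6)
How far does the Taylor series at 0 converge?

The radius of convergence is infinite.

The factor exp(11*x**2/16 - 13*x/6) is entire and contributes no finite singular point.
The polynomial part has no poles.
No finite singular points: the Taylor series at 0 converges everywhere.


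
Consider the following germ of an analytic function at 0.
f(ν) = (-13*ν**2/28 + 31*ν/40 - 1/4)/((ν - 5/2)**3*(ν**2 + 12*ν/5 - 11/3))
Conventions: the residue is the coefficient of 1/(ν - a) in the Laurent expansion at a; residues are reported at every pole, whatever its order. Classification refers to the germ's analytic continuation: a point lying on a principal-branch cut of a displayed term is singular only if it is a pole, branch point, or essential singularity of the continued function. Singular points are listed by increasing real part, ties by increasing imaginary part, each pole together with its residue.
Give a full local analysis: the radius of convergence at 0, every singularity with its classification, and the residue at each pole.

Denominator factor (ν - 5/2)^3: pole of order 3 at 5/2, modulus 5/2.
Denominator factor (ν**2 + 12*ν/5 - 11/3): discriminant 1532/75, real irrational roots -6/5 + (1/15)*sqrt(1149) and -6/5 - (1/15)*sqrt(1149); poles of order 1, moduli -6/5 + (1/15)*sqrt(1149) and 6/5 + (1/15)*sqrt(1149).
The radius of convergence is the smallest modulus among the singular points: -6/5 + (1/15)*sqrt(1149).
The factor ν**2 + 12*ν/5 - 11/3 splits as (ν - a)(ν - a') with a = -6/5 - (1/15)*sqrt(1149), a' = -6/5 + (1/15)*sqrt(1149). At the order-1 pole a set g(ν) = (ν - a)*f(ν) = [(-13*ν**2/28 + 31*ν/40 - 1/4)/(ν - 5/2)**3] / (ν - a').
Simple pole: residue = g(a) at a = -6/5 - (1/15)*sqrt(1149), which is -2403087/382454450 - (5594964/73240027175)*sqrt(1149).
The factor ν**2 + 12*ν/5 - 11/3 splits as (ν - a)(ν - a') with a = -6/5 + (1/15)*sqrt(1149), a' = -6/5 - (1/15)*sqrt(1149). At the order-1 pole a set g(ν) = (ν - a)*f(ν) = [(-13*ν**2/28 + 31*ν/40 - 1/4)/(ν - 5/2)**3] / (ν - a').
Simple pole: residue = g(a) at a = -6/5 + (1/15)*sqrt(1149), which is -2403087/382454450 + (5594964/73240027175)*sqrt(1149).
At the order-3 pole 5/2 set g(ν) = (ν - (5/2))^3*f(ν) = (-13*ν**2/28 + 31*ν/40 - 1/4)/(ν**2 + 12*ν/5 - 11/3).
Order-3 pole: residue = g''(a)/2; g''(5/2) = 4806174/191227225, so the residue is 2403087/191227225.
List the singular points by increasing real part (a conjugate pair: the negative imaginary part first).

Radius of convergence at 0: -6/5 + (1/15)*sqrt(1149).
At -6/5 - (1/15)*sqrt(1149): a pole of order 1; residue -2403087/382454450 - (5594964/73240027175)*sqrt(1149).
At -6/5 + (1/15)*sqrt(1149): a pole of order 1; residue -2403087/382454450 + (5594964/73240027175)*sqrt(1149).
At 5/2: a pole of order 3; residue 2403087/191227225.


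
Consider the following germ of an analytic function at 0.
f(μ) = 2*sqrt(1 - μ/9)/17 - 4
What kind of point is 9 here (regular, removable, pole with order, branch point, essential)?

The point is an algebraic (square-root) branch point.

The term (2/17)*sqrt(1 - μ/(9)) has argument 1 - 9/(9) = 0 at 9: a square-root (algebraic, two-sheeted) branch point; the remaining terms are analytic or single-valued there.


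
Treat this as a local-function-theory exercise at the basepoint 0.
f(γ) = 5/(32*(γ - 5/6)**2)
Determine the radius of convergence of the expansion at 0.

The radius of convergence is 5/6.

Denominator factor (γ - 5/6)^2: pole of order 2 at 5/6, modulus 5/6.
The radius of convergence is the smallest modulus among the singular points: 5/6.


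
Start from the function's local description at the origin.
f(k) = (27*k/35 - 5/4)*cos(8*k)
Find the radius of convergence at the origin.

The radius of convergence is infinite.

The factor cos(8*k) is entire and contributes no finite singular point.
The polynomial part has no poles.
No finite singular points: the Taylor series at 0 converges everywhere.


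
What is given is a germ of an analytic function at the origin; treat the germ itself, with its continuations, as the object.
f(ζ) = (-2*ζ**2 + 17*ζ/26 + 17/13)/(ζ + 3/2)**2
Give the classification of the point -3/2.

The denominator factor ζ + 3/2 vanishes at -3/2 and appears to the power 2; the numerator there equals -217/52, nonzero, and no other factor vanishes.
Hence a pole whose order is the multiplicity, 2.

The point is a pole of order 2.


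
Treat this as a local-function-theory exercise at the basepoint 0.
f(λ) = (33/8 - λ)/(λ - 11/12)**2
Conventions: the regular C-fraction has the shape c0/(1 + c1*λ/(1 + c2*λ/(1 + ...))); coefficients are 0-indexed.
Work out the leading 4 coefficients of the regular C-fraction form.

Taylor coefficients (expand at 0): a_0 = 54/11, a_1 = 1152/121, a_2 = 19872/1331, a_3 = 311040/14641.
c0 = a_0 = 54/11. Peel one level at a time: if S = 1 + c*λ/S' with S'(0) = 1, then c is the λ-coefficient of S and S' = c*λ/(S - 1).
S_1 = c0/f = 1 + (-64/33)*λ + (784/1089)*λ^2 + ...; c1 = -64/33.
S_2 = c1*λ/(S_1 - 1) = 1 + (49/132)*λ + (441/1936)*λ^2 + ...; c2 = 49/132.
S_3 = c2*λ/(S_2 - 1) = 1 + (-27/44)*λ + ...; c3 = -27/44.

The regular C-fraction coefficients are [54/11, -64/33, 49/132, -27/44].


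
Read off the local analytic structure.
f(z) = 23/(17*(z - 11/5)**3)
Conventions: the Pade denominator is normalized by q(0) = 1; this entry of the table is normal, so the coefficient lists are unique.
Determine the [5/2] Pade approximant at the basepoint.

Taylor coefficients needed (expand at 0): a_0 = -2875/22627, a_1 = -43125/248897, a_2 = -431250/2737867, a_3 = -3593750/30116537, a_4 = -26953125/331281907, a_5 = -188671875/3644100977, a_6 = -1257812500/40085110747, a_7 = -8085937500/440936218217.
Write the denominator as Q(z) = 1 + q1*z + q2*z^2. Requiring Q*f - P = O(z^8) with deg P <= 5 kills the coefficients of z^6..z^7 in Q*f:
  z^6: a_6 + q1*a_5 + q2*a_4 = 0, i.e. -1257812500/40085110747 + (-188671875/3644100977)*q1 + (-26953125/331281907)*q2 = 0.
  z^7: a_7 + q1*a_6 + q2*a_5 = 0, i.e. -8085937500/440936218217 + (-1257812500/40085110747)*q1 + (-188671875/3644100977)*q2 = 0.
Solving this linear system: q1 = -80/77, q2 = 100/363.
The numerator is Q*f truncated at degree 5: P0 = a_0 = -2875/22627; P1 = a_1 + q1*a_0 = -71875/1742279; P2 = a_2 + q1*a_1 + q2*a_0 = -718750/57495207; P3 = a_3 + q1*a_2 + q2*a_1 = -718750/210815759; P4 = a_4 + q1*a_3 + q2*a_2 = -1796875/2318973349; P5 = a_5 + q1*a_4 + q2*a_3 = -8984375/76526120517.

The Pade approximant has numerator coefficients [-2875/22627, -71875/1742279, -718750/57495207, -718750/210815759, -1796875/2318973349, -8984375/76526120517]; denominator coefficients [1, -80/77, 100/363].


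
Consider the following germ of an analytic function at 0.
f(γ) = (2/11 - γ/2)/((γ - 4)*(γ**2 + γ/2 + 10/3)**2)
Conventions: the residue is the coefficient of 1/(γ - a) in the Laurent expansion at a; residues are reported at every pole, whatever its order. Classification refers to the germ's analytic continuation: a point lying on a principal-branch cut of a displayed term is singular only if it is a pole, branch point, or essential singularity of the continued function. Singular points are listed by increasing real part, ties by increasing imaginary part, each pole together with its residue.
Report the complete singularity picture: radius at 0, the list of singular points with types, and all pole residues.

Radius of convergence at 0: (1/3)*sqrt(30).
At (-1/4) - ((1/12)*sqrt(471))*i: a pole of order 2; residue (45/22528) - ((28887/555292672)*sqrt(471))*i.
At (-1/4) + ((1/12)*sqrt(471))*i: a pole of order 2; residue (45/22528) + ((28887/555292672)*sqrt(471))*i.
At 4: a pole of order 1; residue -45/11264.


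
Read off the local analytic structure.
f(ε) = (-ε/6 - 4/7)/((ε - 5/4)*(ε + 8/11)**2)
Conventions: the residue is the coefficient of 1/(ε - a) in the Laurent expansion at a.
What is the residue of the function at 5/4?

The residue is -31702/158949.

At the order-1 pole 5/4 set g(ε) = (ε - (5/4))*f(ε) = (-ε/6 - 4/7)/(ε + 8/11)**2.
Simple pole: residue = g(a) at a = 5/4, which is -31702/158949.


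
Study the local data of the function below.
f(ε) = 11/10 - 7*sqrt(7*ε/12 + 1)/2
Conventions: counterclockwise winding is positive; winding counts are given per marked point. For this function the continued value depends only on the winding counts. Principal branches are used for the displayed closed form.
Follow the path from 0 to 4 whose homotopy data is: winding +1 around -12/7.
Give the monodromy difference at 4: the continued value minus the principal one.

Continued minus principal equals (7/3)*sqrt(30).

The rational part is single-valued and drops out of the difference; each branch term changes only by its own monodromy.
(-7/2)*sqrt(1 - ε/(-12/7)): winding +1 is odd, the square root flips sign, contributing -2*(-7/2)*sqrt(1 - (4)/(-12/7)) = -2*(-7/2)*sqrt(10/3) = (7/3)*sqrt(30).
Summing the contributions at ε = 4 gives (7/3)*sqrt(30).
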